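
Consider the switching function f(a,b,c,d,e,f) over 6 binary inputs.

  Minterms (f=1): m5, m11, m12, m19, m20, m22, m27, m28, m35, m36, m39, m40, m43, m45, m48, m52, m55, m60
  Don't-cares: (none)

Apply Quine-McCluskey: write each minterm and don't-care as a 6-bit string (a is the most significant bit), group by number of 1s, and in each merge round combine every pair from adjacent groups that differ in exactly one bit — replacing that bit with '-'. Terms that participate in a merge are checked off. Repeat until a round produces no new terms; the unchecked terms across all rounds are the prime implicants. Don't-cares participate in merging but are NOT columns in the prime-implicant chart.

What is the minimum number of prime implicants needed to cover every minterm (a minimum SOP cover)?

12

size-2^0 implicants → 000101  001011(✓)  001100(✓)  010011(✓)  010100(✓)  010110(✓)  011011(✓)  011100(✓)  100011(✓)  100100(✓)  100111(✓)  101000  101011(✓)  101101  110000(✓)  110100(✓)  110111(✓)  111100(✓)
size-2^1 implicants → -01011  -10100(✓)  -11100(✓)  0-1011  0-1100  01-011  01-100(✓)  0101-0  1-0100  1-0111  10-011  100-11  11-100(✓)  110-00
size-2^2 implicants → -1-100
Unchecked terms (primes): -01011, -1-100, 0-1011, 0-1100, 000101, 01-011, 0101-0, 1-0100, 1-0111, 10-011, 100-11, 101000, 101101, 110-00
Minterm coverage:
  m5 ⊆ 000101 [E]
  m11 ⊆ -01011,0-1011
  m12 ⊆ 0-1100 [E]
  m19 ⊆ 01-011 [E]
  m20 ⊆ -1-100,0101-0
  m22 ⊆ 0101-0 [E]
  m27 ⊆ 0-1011,01-011
  m28 ⊆ -1-100,0-1100
  m35 ⊆ 10-011,100-11
  m36 ⊆ 1-0100 [E]
  m39 ⊆ 1-0111,100-11
  m40 ⊆ 101000 [E]
  m43 ⊆ -01011,10-011
  m45 ⊆ 101101 [E]
  m48 ⊆ 110-00 [E]
  m52 ⊆ -1-100,1-0100,110-00
  m55 ⊆ 1-0111 [E]
  m60 ⊆ -1-100 [E]
E = {-1-100, 0-1100, 000101, 01-011, 0101-0, 1-0100, 1-0111, 101000, 101101, 110-00}
Petrick residual → -01011, 10-011
Cover = b'cd'ef + bde'f' + a'cde'f' + a'b'c'de'f + a'bd'ef + a'bc'df' + ac'de'f' + ac'def + ab'd'ef + ab'cd'e'f' + ab'cde'f + abc'e'f'  |cover|=12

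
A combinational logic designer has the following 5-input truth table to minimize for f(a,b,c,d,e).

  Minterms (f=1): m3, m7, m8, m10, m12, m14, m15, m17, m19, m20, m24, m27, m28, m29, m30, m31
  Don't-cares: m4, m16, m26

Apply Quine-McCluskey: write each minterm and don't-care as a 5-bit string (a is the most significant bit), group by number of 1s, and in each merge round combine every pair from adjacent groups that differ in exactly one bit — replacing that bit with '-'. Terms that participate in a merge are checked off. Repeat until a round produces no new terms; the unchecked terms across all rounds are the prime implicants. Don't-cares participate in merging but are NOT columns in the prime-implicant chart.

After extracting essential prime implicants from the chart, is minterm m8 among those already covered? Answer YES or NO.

YES

size-2^0 implicants → 00011(✓)  00100(✓)  00111(✓)  01000(✓)  01010(✓)  01100(✓)  01110(✓)  01111(✓)  10000(✓)  10001(✓)  10011(✓)  10100(✓)  11000(✓)  11010(✓)  11011(✓)  11100(✓)  11101(✓)  11110(✓)  11111(✓)
size-2^1 implicants → -0011  -0100(✓)  -1000(✓)  -1010(✓)  -1100(✓)  -1110(✓)  -1111(✓)  0-100(✓)  0-111  00-11  01-00(✓)  01-10(✓)  010-0(✓)  011-0(✓)  0111-(✓)  1-000(✓)  1-011  1-100(✓)  10-00(✓)  100-1  1000-  11-00(✓)  11-10(✓)  11-11(✓)  110-0(✓)  1101-(✓)  111-0(✓)  111-1(✓)  1110-(✓)  1111-(✓)
size-2^2 implicants → --100  -1-00(✓)  -1-10(✓)  -10-0(✓)  -11-0(✓)  -111-  01--0(✓)  1--00  11--0(✓)  11-1-  111--
size-2^3 implicants → -1--0
Unchecked terms (primes): --100, -0011, -1--0, -111-, 0-111, 00-11, 1--00, 1-011, 100-1, 1000-, 11-1-, 111--
Minterm coverage:
  m3 ⊆ -0011,00-11
  m7 ⊆ 0-111,00-11
  m8 ⊆ -1--0 [E]
  m10 ⊆ -1--0 [E]
  m12 ⊆ --100,-1--0
  m14 ⊆ -1--0,-111-
  m15 ⊆ -111-,0-111
  m17 ⊆ 100-1,1000-
  m19 ⊆ -0011,1-011,100-1
  m20 ⊆ --100,1--00
  m24 ⊆ -1--0,1--00
  m27 ⊆ 1-011,11-1-
  m28 ⊆ --100,-1--0,1--00,111--
  m29 ⊆ 111-- [E]
  m30 ⊆ -1--0,-111-,11-1-,111--
  m31 ⊆ -111-,11-1-,111--
E = {-1--0, 111--}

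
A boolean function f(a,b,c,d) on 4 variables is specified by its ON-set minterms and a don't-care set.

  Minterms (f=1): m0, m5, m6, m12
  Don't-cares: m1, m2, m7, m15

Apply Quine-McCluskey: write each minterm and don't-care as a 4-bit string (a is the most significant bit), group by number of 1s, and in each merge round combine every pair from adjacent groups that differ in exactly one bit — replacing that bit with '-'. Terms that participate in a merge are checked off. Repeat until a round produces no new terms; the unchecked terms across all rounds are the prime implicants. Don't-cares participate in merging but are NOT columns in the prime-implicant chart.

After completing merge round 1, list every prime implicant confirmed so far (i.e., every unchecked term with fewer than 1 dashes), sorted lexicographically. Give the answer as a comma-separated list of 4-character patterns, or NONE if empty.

1100

[col 0] 0000*, 0001*, 0010*, 0101*, 0110*, 0111*, 1100, 1111*
[col 1] -111, 0-01, 0-10, 00-0, 000-, 01-1, 011-
Prime implicants: -111, 0-01, 0-10, 00-0, 000-, 01-1, 011-, 1100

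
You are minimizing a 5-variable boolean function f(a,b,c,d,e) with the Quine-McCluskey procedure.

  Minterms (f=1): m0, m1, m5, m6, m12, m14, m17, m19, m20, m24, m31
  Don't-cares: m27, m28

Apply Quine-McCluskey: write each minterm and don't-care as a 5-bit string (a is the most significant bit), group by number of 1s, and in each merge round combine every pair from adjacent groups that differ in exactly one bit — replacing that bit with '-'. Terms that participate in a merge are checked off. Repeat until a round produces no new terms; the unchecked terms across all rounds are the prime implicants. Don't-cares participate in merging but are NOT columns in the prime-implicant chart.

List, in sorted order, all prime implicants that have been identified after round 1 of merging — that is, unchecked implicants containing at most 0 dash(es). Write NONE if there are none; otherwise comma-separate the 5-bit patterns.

NONE

size-2^0 implicants → 00000(✓)  00001(✓)  00101(✓)  00110(✓)  01100(✓)  01110(✓)  10001(✓)  10011(✓)  10100(✓)  11000(✓)  11011(✓)  11100(✓)  11111(✓)
size-2^1 implicants → -0001  -1100  0-110  00-01  0000-  011-0  1-011  1-100  100-1  11-00  11-11
Unchecked terms (primes): -0001, -1100, 0-110, 00-01, 0000-, 011-0, 1-011, 1-100, 100-1, 11-00, 11-11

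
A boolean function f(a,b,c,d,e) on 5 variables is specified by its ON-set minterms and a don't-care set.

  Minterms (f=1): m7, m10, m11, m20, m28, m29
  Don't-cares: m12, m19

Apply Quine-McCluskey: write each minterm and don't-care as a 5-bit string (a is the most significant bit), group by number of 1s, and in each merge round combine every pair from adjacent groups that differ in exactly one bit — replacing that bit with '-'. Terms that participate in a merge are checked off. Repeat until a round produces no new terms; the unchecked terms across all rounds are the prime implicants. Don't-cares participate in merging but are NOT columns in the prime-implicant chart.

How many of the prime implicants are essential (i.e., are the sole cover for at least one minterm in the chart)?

4

Round 0: 00111 01010✓ 01011✓ 01100✓ 10011 10100✓ 11100✓ 11101✓
Round 1: -1100 0101- 1-100 1110-
PIs = {-1100, 00111, 0101-, 1-100, 10011, 1110-}
Coverage chart:
  m7: 00111 ←essential
  m10: 0101- ←essential
  m11: 0101- ←essential
  m20: 1-100 ←essential
  m28: -1100,1-100,1110-
  m29: 1110- ←essential
Essential: 00111, 0101-, 1-100, 1110-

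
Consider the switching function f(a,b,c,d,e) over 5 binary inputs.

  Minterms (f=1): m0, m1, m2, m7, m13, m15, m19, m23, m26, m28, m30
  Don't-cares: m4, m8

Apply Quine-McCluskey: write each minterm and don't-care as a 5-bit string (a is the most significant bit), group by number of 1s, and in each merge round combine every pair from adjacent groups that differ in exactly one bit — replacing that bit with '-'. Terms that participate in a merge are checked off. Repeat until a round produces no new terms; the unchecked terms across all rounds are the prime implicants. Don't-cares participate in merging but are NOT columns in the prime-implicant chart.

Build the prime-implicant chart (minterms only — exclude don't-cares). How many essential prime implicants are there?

[col 0] 00000*, 00001*, 00010*, 00100*, 00111*, 01000*, 01101*, 01111*, 10011*, 10111*, 11010*, 11100*, 11110*
[col 1] -0111, 0-000, 0-111, 00-00, 000-0, 0000-, 011-1, 10-11, 11-10, 111-0
Prime implicants: -0111, 0-000, 0-111, 00-00, 000-0, 0000-, 011-1, 10-11, 11-10, 111-0
PI chart (minterm → PIs covering it):
  0 | 0-000,00-00,000-0,0000-
  1 | 0000-  (sole → essential)
  2 | 000-0  (sole → essential)
  7 | -0111,0-111
  13 | 011-1  (sole → essential)
  15 | 0-111,011-1
  19 | 10-11  (sole → essential)
  23 | -0111,10-11
  26 | 11-10  (sole → essential)
  28 | 111-0  (sole → essential)
  30 | 11-10,111-0
Essential prime implicants: 000-0, 0000-, 011-1, 10-11, 11-10, 111-0

6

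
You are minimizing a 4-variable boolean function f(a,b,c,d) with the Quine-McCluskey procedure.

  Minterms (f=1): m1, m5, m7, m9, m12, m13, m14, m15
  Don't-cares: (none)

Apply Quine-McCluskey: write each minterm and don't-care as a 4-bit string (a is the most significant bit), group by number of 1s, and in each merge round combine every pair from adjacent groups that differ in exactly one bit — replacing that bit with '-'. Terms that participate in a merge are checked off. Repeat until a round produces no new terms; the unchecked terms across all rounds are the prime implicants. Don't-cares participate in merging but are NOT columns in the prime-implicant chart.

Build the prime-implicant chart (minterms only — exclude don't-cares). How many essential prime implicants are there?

[col 0] 0001*, 0101*, 0111*, 1001*, 1100*, 1101*, 1110*, 1111*
[col 1] -001*, -101*, -111*, 0-01*, 01-1*, 1-01*, 11-0*, 11-1*, 110-*, 111-*
[col 2] --01, -1-1, 11--
Prime implicants: --01, -1-1, 11--
PI chart (minterm → PIs covering it):
  1 | --01  (sole → essential)
  5 | --01,-1-1
  7 | -1-1  (sole → essential)
  9 | --01  (sole → essential)
  12 | 11--  (sole → essential)
  13 | --01,-1-1,11--
  14 | 11--  (sole → essential)
  15 | -1-1,11--
Essential prime implicants: --01, -1-1, 11--

3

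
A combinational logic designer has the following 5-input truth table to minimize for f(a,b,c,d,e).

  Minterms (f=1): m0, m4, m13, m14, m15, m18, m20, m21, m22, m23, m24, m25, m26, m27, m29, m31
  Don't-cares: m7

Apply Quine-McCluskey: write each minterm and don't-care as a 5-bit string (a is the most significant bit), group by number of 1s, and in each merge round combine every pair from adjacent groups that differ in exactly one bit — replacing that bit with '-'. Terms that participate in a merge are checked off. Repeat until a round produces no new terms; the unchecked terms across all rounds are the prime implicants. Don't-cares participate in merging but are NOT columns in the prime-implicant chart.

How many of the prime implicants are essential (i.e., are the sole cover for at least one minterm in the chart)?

4

[col 0] 00000*, 00100*, 00111*, 01101*, 01110*, 01111*, 10010*, 10100*, 10101*, 10110*, 10111*, 11000*, 11001*, 11010*, 11011*, 11101*, 11111*
[col 1] -0100, -0111*, -1101*, -1111*, 0-111*, 00-00, 011-1*, 0111-, 1-010, 1-101*, 1-111*, 10-10, 101-0*, 101-1*, 1010-*, 1011-*, 11-01*, 11-11*, 110-0*, 110-1*, 1100-*, 1101-*, 111-1*
[col 2] --111, -11-1, 1-1-1, 101--, 11--1, 110--
Prime implicants: --111, -0100, -11-1, 00-00, 0111-, 1-010, 1-1-1, 10-10, 101--, 11--1, 110--
PI chart (minterm → PIs covering it):
  0 | 00-00  (sole → essential)
  4 | -0100,00-00
  13 | -11-1  (sole → essential)
  14 | 0111-  (sole → essential)
  15 | --111,-11-1,0111-
  18 | 1-010,10-10
  20 | -0100,101--
  21 | 1-1-1,101--
  22 | 10-10,101--
  23 | --111,1-1-1,101--
  24 | 110--  (sole → essential)
  25 | 11--1,110--
  26 | 1-010,110--
  27 | 11--1,110--
  29 | -11-1,1-1-1,11--1
  31 | --111,-11-1,1-1-1,11--1
Essential prime implicants: -11-1, 00-00, 0111-, 110--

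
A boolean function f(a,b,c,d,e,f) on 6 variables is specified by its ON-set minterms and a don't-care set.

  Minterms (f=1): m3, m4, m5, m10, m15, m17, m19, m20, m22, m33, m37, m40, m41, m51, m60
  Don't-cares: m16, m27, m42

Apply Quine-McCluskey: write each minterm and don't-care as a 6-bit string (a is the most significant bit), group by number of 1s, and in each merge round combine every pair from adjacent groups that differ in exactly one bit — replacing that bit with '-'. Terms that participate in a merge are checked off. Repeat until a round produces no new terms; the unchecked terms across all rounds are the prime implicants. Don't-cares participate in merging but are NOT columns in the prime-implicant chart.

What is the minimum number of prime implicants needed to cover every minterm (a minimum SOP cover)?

Round 0: 000011✓ 000100✓ 000101✓ 001010✓ 001111 010000✓ 010001✓ 010011✓ 010100✓ 010110✓ 011011✓ 100001✓ 100101✓ 101000✓ 101001✓ 101010✓ 110011✓ 111100
Round 1: -00101 -01010 -10011 0-0011 0-0100 00010- 01-011 010-00 0100-1 01000- 0101-0 10-001 100-01 1010-0 10100-
PIs = {-00101, -01010, -10011, 0-0011, 0-0100, 00010-, 001111, 01-011, 010-00, 0100-1, 01000-, 0101-0, 10-001, 100-01, 1010-0, 10100-, 111100}
Coverage chart:
  m3: 0-0011 ←essential
  m4: 0-0100,00010-
  m5: -00101,00010-
  m10: -01010 ←essential
  m15: 001111 ←essential
  m17: 0100-1,01000-
  m19: -10011,0-0011,01-011,0100-1
  m20: 0-0100,010-00,0101-0
  m22: 0101-0 ←essential
  m33: 10-001,100-01
  m37: -00101,100-01
  m40: 1010-0,10100-
  m41: 10-001,10100-
  m51: -10011 ←essential
  m60: 111100 ←essential
Essential: -01010, -10011, 0-0011, 001111, 0101-0, 111100
Petrick residual → 00010-, 0100-1, 100-01, 10100-
Min cover (10 terms): b'cd'ef' + bc'd'ef + a'c'd'ef + a'b'c'de' + a'b'cdef + a'bc'd'f + a'bc'df' + ab'c'e'f + ab'cd'e' + abcde'f'

10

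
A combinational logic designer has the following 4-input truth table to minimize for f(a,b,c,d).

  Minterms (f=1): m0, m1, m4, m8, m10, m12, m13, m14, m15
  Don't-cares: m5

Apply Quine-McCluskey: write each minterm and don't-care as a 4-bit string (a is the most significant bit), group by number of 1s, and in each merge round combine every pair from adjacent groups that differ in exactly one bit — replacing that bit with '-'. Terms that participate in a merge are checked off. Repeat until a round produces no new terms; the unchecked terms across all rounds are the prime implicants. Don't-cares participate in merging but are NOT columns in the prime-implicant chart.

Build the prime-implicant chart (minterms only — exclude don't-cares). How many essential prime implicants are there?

3

Round 0: 0000✓ 0001✓ 0100✓ 0101✓ 1000✓ 1010✓ 1100✓ 1101✓ 1110✓ 1111✓
Round 1: -000✓ -100✓ -101✓ 0-00✓ 0-01✓ 000-✓ 010-✓ 1-00✓ 1-10✓ 10-0✓ 11-0✓ 11-1✓ 110-✓ 111-✓
Round 2: --00 -10- 0-0- 1--0 11--
PIs = {--00, -10-, 0-0-, 1--0, 11--}
Coverage chart:
  m0: --00,0-0-
  m1: 0-0- ←essential
  m4: --00,-10-,0-0-
  m8: --00,1--0
  m10: 1--0 ←essential
  m12: --00,-10-,1--0,11--
  m13: -10-,11--
  m14: 1--0,11--
  m15: 11-- ←essential
Essential: 0-0-, 1--0, 11--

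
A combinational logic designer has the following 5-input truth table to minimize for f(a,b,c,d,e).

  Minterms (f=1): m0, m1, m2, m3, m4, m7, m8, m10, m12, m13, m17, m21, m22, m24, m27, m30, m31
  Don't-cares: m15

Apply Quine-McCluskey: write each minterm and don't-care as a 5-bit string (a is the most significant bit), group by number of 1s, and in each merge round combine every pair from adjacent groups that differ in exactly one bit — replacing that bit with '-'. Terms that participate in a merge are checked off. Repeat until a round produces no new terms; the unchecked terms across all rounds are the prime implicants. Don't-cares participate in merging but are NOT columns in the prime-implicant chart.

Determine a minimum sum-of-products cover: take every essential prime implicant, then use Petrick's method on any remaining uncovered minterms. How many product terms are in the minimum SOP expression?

9

[col 0] 00000*, 00001*, 00010*, 00011*, 00100*, 00111*, 01000*, 01010*, 01100*, 01101*, 01111*, 10001*, 10101*, 10110*, 11000*, 11011*, 11110*, 11111*
[col 1] -0001, -1000, -1111, 0-000*, 0-010*, 0-100*, 0-111, 00-00*, 00-11, 000-0*, 000-1*, 0000-*, 0001-*, 01-00*, 010-0*, 011-1, 0110-, 1-110, 10-01, 11-11, 1111-
[col 2] 0--00, 0-0-0, 000--
Prime implicants: -0001, -1000, -1111, 0--00, 0-0-0, 0-111, 00-11, 000--, 011-1, 0110-, 1-110, 10-01, 11-11, 1111-
PI chart (minterm → PIs covering it):
  0 | 0--00,0-0-0,000--
  1 | -0001,000--
  2 | 0-0-0,000--
  3 | 00-11,000--
  4 | 0--00  (sole → essential)
  7 | 0-111,00-11
  8 | -1000,0--00,0-0-0
  10 | 0-0-0  (sole → essential)
  12 | 0--00,0110-
  13 | 011-1,0110-
  17 | -0001,10-01
  21 | 10-01  (sole → essential)
  22 | 1-110  (sole → essential)
  24 | -1000  (sole → essential)
  27 | 11-11  (sole → essential)
  30 | 1-110,1111-
  31 | -1111,11-11,1111-
Essential prime implicants: -1000, 0--00, 0-0-0, 1-110, 10-01, 11-11
Petrick residual → -0001, 00-11, 011-1
Minimum SOP uses 9 PIs: b'c'd'e + bc'd'e' + a'd'e' + a'c'e' + a'b'de + a'bce + acde' + ab'd'e + abde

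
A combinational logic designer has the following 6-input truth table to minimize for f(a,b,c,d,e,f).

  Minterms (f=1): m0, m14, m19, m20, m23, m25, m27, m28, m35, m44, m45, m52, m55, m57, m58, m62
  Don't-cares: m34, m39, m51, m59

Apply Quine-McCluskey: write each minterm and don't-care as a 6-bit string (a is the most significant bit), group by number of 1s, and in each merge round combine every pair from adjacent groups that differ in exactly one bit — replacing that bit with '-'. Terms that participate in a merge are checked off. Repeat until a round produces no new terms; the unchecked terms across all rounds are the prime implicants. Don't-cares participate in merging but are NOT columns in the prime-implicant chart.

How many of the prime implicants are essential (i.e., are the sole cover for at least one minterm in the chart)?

8

Round 0: 000000 001110 010011✓ 010100✓ 010111✓ 011001✓ 011011✓ 011100✓ 100010✓ 100011✓ 100111✓ 101100✓ 101101✓ 110011✓ 110100✓ 110111✓ 111001✓ 111010✓ 111011✓ 111110✓
Round 1: -10011✓ -10100 -10111✓ -11001✓ -11011✓ 01-011✓ 01-100 010-11✓ 0110-1✓ 1-0011✓ 1-0111✓ 100-11✓ 10001- 10110- 11-011✓ 110-11✓ 111-10 1110-1✓ 11101-
Round 2: -1-011 -10-11 -110-1 1-0-11
PIs = {-1-011, -10-11, -10100, -110-1, 000000, 001110, 01-100, 1-0-11, 10001-, 10110-, 111-10, 11101-}
Coverage chart:
  m0: 000000 ←essential
  m14: 001110 ←essential
  m19: -1-011,-10-11
  m20: -10100,01-100
  m23: -10-11 ←essential
  m25: -110-1 ←essential
  m27: -1-011,-110-1
  m28: 01-100 ←essential
  m35: 1-0-11,10001-
  m44: 10110- ←essential
  m45: 10110- ←essential
  m52: -10100 ←essential
  m55: -10-11,1-0-11
  m57: -110-1 ←essential
  m58: 111-10,11101-
  m62: 111-10 ←essential
Essential: -10-11, -10100, -110-1, 000000, 001110, 01-100, 10110-, 111-10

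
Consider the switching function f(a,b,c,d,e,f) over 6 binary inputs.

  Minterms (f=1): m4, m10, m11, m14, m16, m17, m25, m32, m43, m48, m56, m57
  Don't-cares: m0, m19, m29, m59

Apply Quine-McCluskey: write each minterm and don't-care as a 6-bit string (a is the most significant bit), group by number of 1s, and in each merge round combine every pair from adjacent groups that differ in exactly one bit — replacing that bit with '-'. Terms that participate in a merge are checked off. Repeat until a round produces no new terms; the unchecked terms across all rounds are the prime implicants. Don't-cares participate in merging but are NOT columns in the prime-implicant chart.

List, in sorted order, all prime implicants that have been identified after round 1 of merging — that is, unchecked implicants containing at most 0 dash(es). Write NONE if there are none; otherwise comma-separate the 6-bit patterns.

NONE

[col 0] 000000*, 000100*, 001010*, 001011*, 001110*, 010000*, 010001*, 010011*, 011001*, 011101*, 100000*, 101011*, 110000*, 111000*, 111001*, 111011*
[col 1] -00000*, -01011, -10000*, -11001, 0-0000*, 000-00, 001-10, 00101-, 01-001, 0100-1, 01000-, 011-01, 1-0000*, 1-1011, 11-000, 1110-1, 11100-
[col 2] --0000
Prime implicants: --0000, -01011, -11001, 000-00, 001-10, 00101-, 01-001, 0100-1, 01000-, 011-01, 1-1011, 11-000, 1110-1, 11100-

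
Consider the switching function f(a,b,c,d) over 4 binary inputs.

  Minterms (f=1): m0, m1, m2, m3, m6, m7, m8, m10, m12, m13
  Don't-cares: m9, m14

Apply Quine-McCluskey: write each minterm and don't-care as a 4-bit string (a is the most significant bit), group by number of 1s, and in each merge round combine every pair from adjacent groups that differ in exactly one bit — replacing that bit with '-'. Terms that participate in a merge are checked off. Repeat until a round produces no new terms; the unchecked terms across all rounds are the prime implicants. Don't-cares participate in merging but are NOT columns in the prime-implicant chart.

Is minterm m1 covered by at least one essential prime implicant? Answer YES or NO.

Round 0: 0000✓ 0001✓ 0010✓ 0011✓ 0110✓ 0111✓ 1000✓ 1001✓ 1010✓ 1100✓ 1101✓ 1110✓
Round 1: -000✓ -001✓ -010✓ -110✓ 0-10✓ 0-11✓ 00-0✓ 00-1✓ 000-✓ 001-✓ 011-✓ 1-00✓ 1-01✓ 1-10✓ 10-0✓ 100-✓ 11-0✓ 110-✓
Round 2: --10 -0-0 -00- 0-1- 00-- 1--0 1-0-
PIs = {--10, -0-0, -00-, 0-1-, 00--, 1--0, 1-0-}
Coverage chart:
  m0: -0-0,-00-,00--
  m1: -00-,00--
  m2: --10,-0-0,0-1-,00--
  m3: 0-1-,00--
  m6: --10,0-1-
  m7: 0-1- ←essential
  m8: -0-0,-00-,1--0,1-0-
  m10: --10,-0-0,1--0
  m12: 1--0,1-0-
  m13: 1-0- ←essential
Essential: 0-1-, 1-0-

NO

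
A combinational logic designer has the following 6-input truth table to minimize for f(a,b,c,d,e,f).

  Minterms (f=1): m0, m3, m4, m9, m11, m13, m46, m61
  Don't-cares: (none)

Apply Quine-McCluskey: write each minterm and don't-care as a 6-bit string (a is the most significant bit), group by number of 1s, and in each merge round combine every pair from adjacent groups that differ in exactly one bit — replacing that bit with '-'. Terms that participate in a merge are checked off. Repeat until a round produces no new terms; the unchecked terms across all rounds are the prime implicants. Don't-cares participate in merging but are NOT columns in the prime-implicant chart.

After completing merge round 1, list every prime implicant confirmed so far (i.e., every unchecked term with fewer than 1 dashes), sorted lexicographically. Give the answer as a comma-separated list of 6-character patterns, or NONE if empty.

size-2^0 implicants → 000000(✓)  000011(✓)  000100(✓)  001001(✓)  001011(✓)  001101(✓)  101110  111101
size-2^1 implicants → 00-011  000-00  001-01  0010-1
Unchecked terms (primes): 00-011, 000-00, 001-01, 0010-1, 101110, 111101

101110, 111101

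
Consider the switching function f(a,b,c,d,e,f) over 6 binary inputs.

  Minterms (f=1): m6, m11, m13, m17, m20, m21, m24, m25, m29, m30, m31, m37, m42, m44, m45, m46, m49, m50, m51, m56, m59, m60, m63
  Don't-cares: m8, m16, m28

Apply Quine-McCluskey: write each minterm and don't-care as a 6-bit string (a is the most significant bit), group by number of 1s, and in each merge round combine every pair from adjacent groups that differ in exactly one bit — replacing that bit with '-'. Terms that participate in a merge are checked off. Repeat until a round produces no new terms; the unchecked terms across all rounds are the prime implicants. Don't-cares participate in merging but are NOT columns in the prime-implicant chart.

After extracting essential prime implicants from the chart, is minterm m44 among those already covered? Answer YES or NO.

NO

[col 0] 000110, 001000*, 001011, 001101*, 010000*, 010001*, 010100*, 010101*, 011000*, 011001*, 011100*, 011101*, 011110*, 011111*, 100101*, 101010*, 101100*, 101101*, 101110*, 110001*, 110010*, 110011*, 111000*, 111011*, 111100*, 111111*
[col 1] -01101, -10001, -11000*, -11100*, -11111, 0-1000, 0-1101, 01-000*, 01-001*, 01-100*, 01-101*, 010-00*, 010-01*, 01000-*, 01010-*, 011-00*, 011-01*, 01100-*, 0111-0*, 0111-1*, 01110-*, 01111-*, 1-1100, 10-101, 101-10, 1011-0, 10110-, 11-011, 1100-1, 11001-, 111-00*, 111-11
[col 2] -11-00, 01--00*, 01--01*, 01-00-*, 01-10-*, 010-0-*, 011-0-*, 0111--
[col 3] 01--0-
Prime implicants: -01101, -10001, -11-00, -11111, 0-1000, 0-1101, 000110, 001011, 01--0-, 0111--, 1-1100, 10-101, 101-10, 1011-0, 10110-, 11-011, 1100-1, 11001-, 111-11
PI chart (minterm → PIs covering it):
  6 | 000110  (sole → essential)
  11 | 001011  (sole → essential)
  13 | -01101,0-1101
  17 | -10001,01--0-
  20 | 01--0-  (sole → essential)
  21 | 01--0-  (sole → essential)
  24 | -11-00,0-1000,01--0-
  25 | 01--0-  (sole → essential)
  29 | 0-1101,01--0-,0111--
  30 | 0111--  (sole → essential)
  31 | -11111,0111--
  37 | 10-101  (sole → essential)
  42 | 101-10  (sole → essential)
  44 | 1-1100,1011-0,10110-
  45 | -01101,10-101,10110-
  46 | 101-10,1011-0
  49 | -10001,1100-1
  50 | 11001-  (sole → essential)
  51 | 11-011,1100-1,11001-
  56 | -11-00  (sole → essential)
  59 | 11-011,111-11
  60 | -11-00,1-1100
  63 | -11111,111-11
Essential prime implicants: -11-00, 000110, 001011, 01--0-, 0111--, 10-101, 101-10, 11001-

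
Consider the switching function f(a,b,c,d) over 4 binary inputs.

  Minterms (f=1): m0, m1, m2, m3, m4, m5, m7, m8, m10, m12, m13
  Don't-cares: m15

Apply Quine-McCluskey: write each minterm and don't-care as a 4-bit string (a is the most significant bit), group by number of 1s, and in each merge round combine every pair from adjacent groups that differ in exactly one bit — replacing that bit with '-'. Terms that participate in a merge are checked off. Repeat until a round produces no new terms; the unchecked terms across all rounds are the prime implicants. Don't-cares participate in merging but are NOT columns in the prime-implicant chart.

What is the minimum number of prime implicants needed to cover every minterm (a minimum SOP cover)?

3

size-2^0 implicants → 0000(✓)  0001(✓)  0010(✓)  0011(✓)  0100(✓)  0101(✓)  0111(✓)  1000(✓)  1010(✓)  1100(✓)  1101(✓)  1111(✓)
size-2^1 implicants → -000(✓)  -010(✓)  -100(✓)  -101(✓)  -111(✓)  0-00(✓)  0-01(✓)  0-11(✓)  00-0(✓)  00-1(✓)  000-(✓)  001-(✓)  01-1(✓)  010-(✓)  1-00(✓)  10-0(✓)  11-1(✓)  110-(✓)
size-2^2 implicants → --00  -0-0  -1-1  -10-  0--1  0-0-  00--
Unchecked terms (primes): --00, -0-0, -1-1, -10-, 0--1, 0-0-, 00--
Minterm coverage:
  m0 ⊆ --00,-0-0,0-0-,00--
  m1 ⊆ 0--1,0-0-,00--
  m2 ⊆ -0-0,00--
  m3 ⊆ 0--1,00--
  m4 ⊆ --00,-10-,0-0-
  m5 ⊆ -1-1,-10-,0--1,0-0-
  m7 ⊆ -1-1,0--1
  m8 ⊆ --00,-0-0
  m10 ⊆ -0-0 [E]
  m12 ⊆ --00,-10-
  m13 ⊆ -1-1,-10-
E = {-0-0}
Petrick residual → -10-, 0--1
Cover = b'd' + bc' + a'd  |cover|=3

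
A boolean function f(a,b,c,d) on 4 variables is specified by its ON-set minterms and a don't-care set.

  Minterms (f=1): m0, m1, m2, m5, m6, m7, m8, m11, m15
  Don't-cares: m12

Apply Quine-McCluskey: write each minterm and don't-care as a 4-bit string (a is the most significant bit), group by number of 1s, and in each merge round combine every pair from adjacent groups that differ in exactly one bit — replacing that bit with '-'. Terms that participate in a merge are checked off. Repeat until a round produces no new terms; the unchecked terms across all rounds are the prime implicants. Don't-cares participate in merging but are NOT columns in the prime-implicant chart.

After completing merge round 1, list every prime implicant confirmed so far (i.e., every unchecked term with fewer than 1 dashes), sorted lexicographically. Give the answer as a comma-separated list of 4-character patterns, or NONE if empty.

NONE

[col 0] 0000*, 0001*, 0010*, 0101*, 0110*, 0111*, 1000*, 1011*, 1100*, 1111*
[col 1] -000, -111, 0-01, 0-10, 00-0, 000-, 01-1, 011-, 1-00, 1-11
Prime implicants: -000, -111, 0-01, 0-10, 00-0, 000-, 01-1, 011-, 1-00, 1-11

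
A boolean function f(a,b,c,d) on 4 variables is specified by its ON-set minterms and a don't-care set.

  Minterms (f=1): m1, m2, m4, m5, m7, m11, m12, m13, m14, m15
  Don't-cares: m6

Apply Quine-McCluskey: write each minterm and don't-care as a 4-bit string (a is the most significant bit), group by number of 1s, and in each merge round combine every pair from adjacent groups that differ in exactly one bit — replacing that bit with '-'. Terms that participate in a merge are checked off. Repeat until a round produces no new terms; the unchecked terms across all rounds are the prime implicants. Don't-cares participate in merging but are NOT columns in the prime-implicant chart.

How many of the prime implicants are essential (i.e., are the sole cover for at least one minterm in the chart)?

Round 0: 0001✓ 0010✓ 0100✓ 0101✓ 0110✓ 0111✓ 1011✓ 1100✓ 1101✓ 1110✓ 1111✓
Round 1: -100✓ -101✓ -110✓ -111✓ 0-01 0-10 01-0✓ 01-1✓ 010-✓ 011-✓ 1-11 11-0✓ 11-1✓ 110-✓ 111-✓
Round 2: -1-0✓ -1-1✓ -10-✓ -11-✓ 01--✓ 11--✓
Round 3: -1--
PIs = {-1--, 0-01, 0-10, 1-11}
Coverage chart:
  m1: 0-01 ←essential
  m2: 0-10 ←essential
  m4: -1-- ←essential
  m5: -1--,0-01
  m7: -1-- ←essential
  m11: 1-11 ←essential
  m12: -1-- ←essential
  m13: -1-- ←essential
  m14: -1-- ←essential
  m15: -1--,1-11
Essential: -1--, 0-01, 0-10, 1-11

4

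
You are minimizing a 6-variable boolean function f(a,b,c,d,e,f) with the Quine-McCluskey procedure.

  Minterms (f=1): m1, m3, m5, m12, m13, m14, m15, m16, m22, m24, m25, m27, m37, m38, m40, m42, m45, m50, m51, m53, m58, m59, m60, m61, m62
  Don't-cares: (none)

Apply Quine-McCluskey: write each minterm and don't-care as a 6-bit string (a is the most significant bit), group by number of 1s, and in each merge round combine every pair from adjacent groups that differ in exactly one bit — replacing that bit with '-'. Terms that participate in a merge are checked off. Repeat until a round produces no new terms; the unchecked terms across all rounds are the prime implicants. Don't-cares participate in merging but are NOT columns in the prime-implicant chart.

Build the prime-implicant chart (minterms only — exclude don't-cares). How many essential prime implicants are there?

[col 0] 000001*, 000011*, 000101*, 001100*, 001101*, 001110*, 001111*, 010000*, 010110, 011000*, 011001*, 011011*, 100101*, 100110, 101000*, 101010*, 101101*, 110010*, 110011*, 110101*, 111010*, 111011*, 111100*, 111101*, 111110*
[col 1] -00101*, -01101*, -11011, 00-101*, 000-01, 0000-1, 0011-0*, 0011-1*, 00110-*, 00111-*, 01-000, 0110-1, 01100-, 1-0101*, 1-1010, 1-1101*, 10-101*, 1010-0, 11-010*, 11-011*, 11-101*, 11001-*, 111-10, 11101-*, 1111-0, 11110-
[col 2] -0-101, 0011--, 1--101, 11-01-
Prime implicants: -0-101, -11011, 000-01, 0000-1, 0011--, 01-000, 010110, 0110-1, 01100-, 1--101, 1-1010, 100110, 1010-0, 11-01-, 111-10, 1111-0, 11110-
PI chart (minterm → PIs covering it):
  1 | 000-01,0000-1
  3 | 0000-1  (sole → essential)
  5 | -0-101,000-01
  12 | 0011--  (sole → essential)
  13 | -0-101,0011--
  14 | 0011--  (sole → essential)
  15 | 0011--  (sole → essential)
  16 | 01-000  (sole → essential)
  22 | 010110  (sole → essential)
  24 | 01-000,01100-
  25 | 0110-1,01100-
  27 | -11011,0110-1
  37 | -0-101,1--101
  38 | 100110  (sole → essential)
  40 | 1010-0  (sole → essential)
  42 | 1-1010,1010-0
  45 | -0-101,1--101
  50 | 11-01-  (sole → essential)
  51 | 11-01-  (sole → essential)
  53 | 1--101  (sole → essential)
  58 | 1-1010,11-01-,111-10
  59 | -11011,11-01-
  60 | 1111-0,11110-
  61 | 1--101,11110-
  62 | 111-10,1111-0
Essential prime implicants: 0000-1, 0011--, 01-000, 010110, 1--101, 100110, 1010-0, 11-01-

8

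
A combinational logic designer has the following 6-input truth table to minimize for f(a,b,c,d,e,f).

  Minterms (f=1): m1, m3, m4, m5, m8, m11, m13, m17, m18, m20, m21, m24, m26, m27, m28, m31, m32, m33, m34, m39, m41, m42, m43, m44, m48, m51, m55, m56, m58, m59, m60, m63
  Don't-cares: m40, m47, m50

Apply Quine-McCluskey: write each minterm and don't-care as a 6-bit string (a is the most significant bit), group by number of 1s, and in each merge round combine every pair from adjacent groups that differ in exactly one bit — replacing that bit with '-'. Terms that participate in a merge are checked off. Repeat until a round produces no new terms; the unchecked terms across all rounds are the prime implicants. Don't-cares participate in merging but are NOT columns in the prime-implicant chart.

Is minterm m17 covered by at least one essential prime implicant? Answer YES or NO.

size-2^0 implicants → 000001(✓)  000011(✓)  000100(✓)  000101(✓)  001000(✓)  001011(✓)  001101(✓)  010001(✓)  010010(✓)  010100(✓)  010101(✓)  011000(✓)  011010(✓)  011011(✓)  011100(✓)  011111(✓)  100000(✓)  100001(✓)  100010(✓)  100111(✓)  101000(✓)  101001(✓)  101010(✓)  101011(✓)  101100(✓)  101111(✓)  110000(✓)  110010(✓)  110011(✓)  110111(✓)  111000(✓)  111010(✓)  111011(✓)  111100(✓)  111111(✓)
size-2^1 implicants → -00001  -01000(✓)  -01011(✓)  -10010(✓)  -11000(✓)  -11010(✓)  -11011(✓)  -11100(✓)  -11111(✓)  0-0001(✓)  0-0100(✓)  0-0101(✓)  0-1000(✓)  0-1011(✓)  00-011  00-101  000-01(✓)  0000-1  00010-(✓)  01-010(✓)  01-100  010-01(✓)  01010-(✓)  011-00(✓)  011-11(✓)  0110-0(✓)  01101-(✓)  1-0000(✓)  1-0010(✓)  1-0111(✓)  1-1000(✓)  1-1010(✓)  1-1011(✓)  1-1100(✓)  1-1111(✓)  10-000(✓)  10-001(✓)  10-010(✓)  10-111(✓)  1000-0(✓)  10000-(✓)  101-00(✓)  101-11(✓)  1010-0(✓)  1010-1(✓)  10100-(✓)  10101-(✓)  11-000(✓)  11-010(✓)  11-011(✓)  11-111(✓)  110-11(✓)  1100-0(✓)  11001-(✓)  111-00(✓)  111-11(✓)  1110-0(✓)  11101-(✓)
size-2^2 implicants → --1000  --1011  -1-010  -11-00  -11-11  -110-0  -1101-  0-0-01  0-010-  1--000(✓)  1--010(✓)  1--111  1-00-0(✓)  1-1-00  1-1-11  1-10-0(✓)  1-101-  10-0-0(✓)  10-00-  1010--  11--11  11-0-0(✓)  11-01-
size-2^3 implicants → 1--0-0
Unchecked terms (primes): --1000, --1011, -00001, -1-010, -11-00, -11-11, -110-0, -1101-, 0-0-01, 0-010-, 00-011, 00-101, 0000-1, 01-100, 1--0-0, 1--111, 1-1-00, 1-1-11, 1-101-, 10-00-, 1010--, 11--11, 11-01-
Minterm coverage:
  m1 ⊆ -00001,0-0-01,0000-1
  m3 ⊆ 00-011,0000-1
  m4 ⊆ 0-010- [E]
  m5 ⊆ 0-0-01,0-010-,00-101
  m8 ⊆ --1000 [E]
  m11 ⊆ --1011,00-011
  m13 ⊆ 00-101 [E]
  m17 ⊆ 0-0-01 [E]
  m18 ⊆ -1-010 [E]
  m20 ⊆ 0-010-,01-100
  m21 ⊆ 0-0-01,0-010-
  m24 ⊆ --1000,-11-00,-110-0
  m26 ⊆ -1-010,-110-0,-1101-
  m27 ⊆ --1011,-11-11,-1101-
  m28 ⊆ -11-00,01-100
  m31 ⊆ -11-11 [E]
  m32 ⊆ 1--0-0,10-00-
  m33 ⊆ -00001,10-00-
  m34 ⊆ 1--0-0 [E]
  m39 ⊆ 1--111 [E]
  m41 ⊆ 10-00-,1010--
  m42 ⊆ 1--0-0,1-101-,1010--
  m43 ⊆ --1011,1-1-11,1-101-,1010--
  m44 ⊆ 1-1-00 [E]
  m48 ⊆ 1--0-0 [E]
  m51 ⊆ 11--11,11-01-
  m55 ⊆ 1--111,11--11
  m56 ⊆ --1000,-11-00,-110-0,1--0-0,1-1-00
  m58 ⊆ -1-010,-110-0,-1101-,1--0-0,1-101-,11-01-
  m59 ⊆ --1011,-11-11,-1101-,1-1-11,1-101-,11--11,11-01-
  m60 ⊆ -11-00,1-1-00
  m63 ⊆ -11-11,1--111,1-1-11,11--11
E = {--1000, -1-010, -11-11, 0-0-01, 0-010-, 00-101, 1--0-0, 1--111, 1-1-00}

YES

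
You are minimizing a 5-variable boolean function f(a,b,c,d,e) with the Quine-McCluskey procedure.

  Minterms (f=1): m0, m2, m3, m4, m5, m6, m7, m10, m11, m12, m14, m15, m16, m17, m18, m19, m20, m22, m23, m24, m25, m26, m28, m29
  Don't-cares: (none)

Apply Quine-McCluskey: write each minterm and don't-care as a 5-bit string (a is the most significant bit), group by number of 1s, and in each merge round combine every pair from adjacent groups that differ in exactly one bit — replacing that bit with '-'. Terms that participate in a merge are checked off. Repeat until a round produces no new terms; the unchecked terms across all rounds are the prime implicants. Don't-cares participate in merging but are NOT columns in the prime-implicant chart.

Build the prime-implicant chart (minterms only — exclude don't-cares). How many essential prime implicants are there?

5

Round 0: 00000✓ 00010✓ 00011✓ 00100✓ 00101✓ 00110✓ 00111✓ 01010✓ 01011✓ 01100✓ 01110✓ 01111✓ 10000✓ 10001✓ 10010✓ 10011✓ 10100✓ 10110✓ 10111✓ 11000✓ 11001✓ 11010✓ 11100✓ 11101✓
Round 1: -0000✓ -0010✓ -0011✓ -0100✓ -0110✓ -0111✓ -1010✓ -1100✓ 0-010✓ 0-011✓ 0-100✓ 0-110✓ 0-111✓ 00-00✓ 00-10✓ 00-11✓ 000-0✓ 0001-✓ 001-0✓ 001-1✓ 0010-✓ 0011-✓ 01-10✓ 01-11✓ 0101-✓ 011-0✓ 0111-✓ 1-000✓ 1-001✓ 1-010✓ 1-100✓ 10-00✓ 10-10✓ 10-11✓ 100-0✓ 100-1✓ 1000-✓ 1001-✓ 101-0✓ 1011-✓ 11-00✓ 11-01✓ 110-0✓ 1100-✓ 1110-✓
Round 2: --010 --100 -0-00✓ -0-10✓ -0-11✓ -00-0✓ -001-✓ -01-0✓ -011-✓ 0--10✓ 0--11✓ 0-01-✓ 0-1-0 0-11-✓ 00--0✓ 00-1-✓ 001-- 01-1-✓ 1--00 1-0-0 1-00- 10--0✓ 10-1-✓ 100-- 11-0-
Round 3: -0--0 -0-1- 0--1-
PIs = {--010, --100, -0--0, -0-1-, 0--1-, 0-1-0, 001--, 1--00, 1-0-0, 1-00-, 100--, 11-0-}
Coverage chart:
  m0: -0--0 ←essential
  m2: --010,-0--0,-0-1-,0--1-
  m3: -0-1-,0--1-
  m4: --100,-0--0,0-1-0,001--
  m5: 001-- ←essential
  m6: -0--0,-0-1-,0--1-,0-1-0,001--
  m7: -0-1-,0--1-,001--
  m10: --010,0--1-
  m11: 0--1- ←essential
  m12: --100,0-1-0
  m14: 0--1-,0-1-0
  m15: 0--1- ←essential
  m16: -0--0,1--00,1-0-0,1-00-,100--
  m17: 1-00-,100--
  m18: --010,-0--0,-0-1-,1-0-0,100--
  m19: -0-1-,100--
  m20: --100,-0--0,1--00
  m22: -0--0,-0-1-
  m23: -0-1- ←essential
  m24: 1--00,1-0-0,1-00-,11-0-
  m25: 1-00-,11-0-
  m26: --010,1-0-0
  m28: --100,1--00,11-0-
  m29: 11-0- ←essential
Essential: -0--0, -0-1-, 0--1-, 001--, 11-0-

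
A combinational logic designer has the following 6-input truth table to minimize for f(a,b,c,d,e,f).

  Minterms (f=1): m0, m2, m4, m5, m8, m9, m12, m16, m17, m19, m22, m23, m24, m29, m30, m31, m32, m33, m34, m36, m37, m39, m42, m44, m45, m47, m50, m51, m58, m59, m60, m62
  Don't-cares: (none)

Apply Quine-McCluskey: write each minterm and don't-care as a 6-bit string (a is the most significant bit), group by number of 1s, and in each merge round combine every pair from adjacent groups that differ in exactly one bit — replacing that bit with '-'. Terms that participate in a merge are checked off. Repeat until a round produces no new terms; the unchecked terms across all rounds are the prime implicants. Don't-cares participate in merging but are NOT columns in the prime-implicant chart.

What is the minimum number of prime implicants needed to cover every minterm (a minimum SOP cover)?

Round 0: 000000✓ 000010✓ 000100✓ 000101✓ 001000✓ 001001✓ 001100✓ 010000✓ 010001✓ 010011✓ 010110✓ 010111✓ 011000✓ 011101✓ 011110✓ 011111✓ 100000✓ 100001✓ 100010✓ 100100✓ 100101✓ 100111✓ 101010✓ 101100✓ 101101✓ 101111✓ 110010✓ 110011✓ 111010✓ 111011✓ 111100✓ 111110✓
Round 1: -00000✓ -00010✓ -00100✓ -00101✓ -01100✓ -10011 -11110 0-0000✓ 0-1000✓ 00-000✓ 00-100✓ 000-00✓ 0000-0✓ 00010-✓ 001-00✓ 00100- 01-000✓ 01-110✓ 01-111✓ 010-11 0100-1 01000- 01011-✓ 0111-1 01111-✓ 1-0010✓ 1-1010✓ 1-1100 10-010✓ 10-100✓ 10-101✓ 10-111✓ 100-00✓ 100-01✓ 1000-0✓ 10000-✓ 1001-1✓ 10010-✓ 1011-1✓ 10110-✓ 11-010✓ 11-011✓ 11001-✓ 111-10 11101-✓ 1111-0
Round 2: -0-100 -00-00 -000-0 -0010- 0--000 00--00 01-11- 1--010 10-1-1 10-10- 100-0- 11-01-
PIs = {-0-100, -00-00, -000-0, -0010-, -10011, -11110, 0--000, 00--00, 00100-, 01-11-, 010-11, 0100-1, 01000-, 0111-1, 1--010, 1-1100, 10-1-1, 10-10-, 100-0-, 11-01-, 111-10, 1111-0}
Coverage chart:
  m0: -00-00,-000-0,0--000,00--00
  m2: -000-0 ←essential
  m4: -0-100,-00-00,-0010-,00--00
  m5: -0010- ←essential
  m8: 0--000,00--00,00100-
  m9: 00100- ←essential
  m12: -0-100,00--00
  m16: 0--000,01000-
  m17: 0100-1,01000-
  m19: -10011,010-11,0100-1
  m22: 01-11- ←essential
  m23: 01-11-,010-11
  m24: 0--000 ←essential
  m29: 0111-1 ←essential
  m30: -11110,01-11-
  m31: 01-11-,0111-1
  m32: -00-00,-000-0,100-0-
  m33: 100-0- ←essential
  m34: -000-0,1--010
  m36: -0-100,-00-00,-0010-,10-10-,100-0-
  m37: -0010-,10-1-1,10-10-,100-0-
  m39: 10-1-1 ←essential
  m42: 1--010 ←essential
  m44: -0-100,1-1100,10-10-
  m45: 10-1-1,10-10-
  m47: 10-1-1 ←essential
  m50: 1--010,11-01-
  m51: -10011,11-01-
  m58: 1--010,11-01-,111-10
  m59: 11-01- ←essential
  m60: 1-1100,1111-0
  m62: -11110,111-10,1111-0
Essential: -000-0, -0010-, 0--000, 00100-, 01-11-, 0111-1, 1--010, 10-1-1, 100-0-, 11-01-
Petrick residual → -0-100, 0100-1, 1111-0
Min cover (13 terms): b'de'f' + b'c'd'f' + b'c'de' + a'd'e'f' + a'b'cd'e' + a'bde + a'bc'd'f + a'bcdf + ad'ef' + ab'df + ab'c'e' + abd'e + abcdf'

13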